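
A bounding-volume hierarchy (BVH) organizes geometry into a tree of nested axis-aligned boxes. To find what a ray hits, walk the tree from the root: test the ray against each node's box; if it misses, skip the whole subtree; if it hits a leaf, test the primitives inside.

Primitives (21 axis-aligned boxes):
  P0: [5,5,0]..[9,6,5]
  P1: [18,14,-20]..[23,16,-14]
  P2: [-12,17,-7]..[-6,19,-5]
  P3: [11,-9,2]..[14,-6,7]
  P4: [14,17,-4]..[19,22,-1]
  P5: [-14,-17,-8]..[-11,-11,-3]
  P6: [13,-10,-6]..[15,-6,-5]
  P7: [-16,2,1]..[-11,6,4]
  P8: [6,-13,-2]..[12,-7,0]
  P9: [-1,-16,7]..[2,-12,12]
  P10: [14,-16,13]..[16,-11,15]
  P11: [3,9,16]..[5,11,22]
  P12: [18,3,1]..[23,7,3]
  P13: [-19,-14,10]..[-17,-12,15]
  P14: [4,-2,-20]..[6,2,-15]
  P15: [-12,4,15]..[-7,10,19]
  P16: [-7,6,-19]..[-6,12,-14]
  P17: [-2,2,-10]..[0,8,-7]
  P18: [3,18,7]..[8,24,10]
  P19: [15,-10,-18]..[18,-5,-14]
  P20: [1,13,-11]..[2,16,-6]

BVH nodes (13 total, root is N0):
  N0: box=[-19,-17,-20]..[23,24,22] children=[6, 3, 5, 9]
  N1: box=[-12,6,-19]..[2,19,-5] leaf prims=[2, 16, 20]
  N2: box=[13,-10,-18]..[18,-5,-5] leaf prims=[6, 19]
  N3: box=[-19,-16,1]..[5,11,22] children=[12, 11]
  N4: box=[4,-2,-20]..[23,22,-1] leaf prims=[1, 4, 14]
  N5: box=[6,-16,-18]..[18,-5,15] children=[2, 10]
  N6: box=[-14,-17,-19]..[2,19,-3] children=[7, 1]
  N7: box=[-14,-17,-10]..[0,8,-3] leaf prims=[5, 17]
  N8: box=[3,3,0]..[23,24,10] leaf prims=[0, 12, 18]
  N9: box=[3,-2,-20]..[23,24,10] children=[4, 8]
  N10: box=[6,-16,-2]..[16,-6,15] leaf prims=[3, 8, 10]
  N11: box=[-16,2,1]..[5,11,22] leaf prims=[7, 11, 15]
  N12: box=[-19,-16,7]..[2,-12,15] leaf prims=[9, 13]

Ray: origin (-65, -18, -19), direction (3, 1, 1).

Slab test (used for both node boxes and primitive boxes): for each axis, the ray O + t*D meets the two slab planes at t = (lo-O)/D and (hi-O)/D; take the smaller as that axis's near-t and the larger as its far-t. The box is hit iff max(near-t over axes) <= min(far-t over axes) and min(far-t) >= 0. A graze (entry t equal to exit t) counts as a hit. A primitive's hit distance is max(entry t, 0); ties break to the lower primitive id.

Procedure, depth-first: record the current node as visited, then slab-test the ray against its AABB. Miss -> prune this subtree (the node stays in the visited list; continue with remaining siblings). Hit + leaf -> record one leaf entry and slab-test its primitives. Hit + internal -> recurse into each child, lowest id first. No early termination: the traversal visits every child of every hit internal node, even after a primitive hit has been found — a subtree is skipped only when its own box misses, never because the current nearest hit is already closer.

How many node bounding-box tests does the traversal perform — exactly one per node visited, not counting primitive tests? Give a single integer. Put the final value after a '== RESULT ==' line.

Walk:
N0 x:[46/3,88/3] y:[1,42] z:[-1,41] -> hit [46/3,88/3], descend [3, 5, 6, 9]
  N3 x:[46/3,70/3] y:[2,29] z:[20,41] -> hit [20,70/3], descend [11, 12]
    N11 x:[49/3,70/3] y:[20,29] z:[20,41] -> hit [20,70/3] leaf, test {P7(miss), P11(miss), P15(miss)}
    N12 x:[46/3,67/3] y:[2,6] z:[26,34] -> miss, prune
  N5 x:[71/3,83/3] y:[2,13] z:[1,34] -> miss, prune
  N6 x:[17,67/3] y:[1,37] z:[0,16] -> miss, prune
  N9 x:[68/3,88/3] y:[16,42] z:[-1,29] -> hit [68/3,29], descend [4, 8]
    N4 x:[23,88/3] y:[16,40] z:[-1,18] -> miss, prune
    N8 x:[68/3,88/3] y:[21,42] z:[19,29] -> hit [68/3,29] leaf, test {P0@t=70/3, P12(miss), P18(miss)}

Summary -> nodes [0, 3, 11, 12, 5, 6, 9, 4, 8]; box-tests=9; leaf-entries=2; first=P0

== RESULT ==
9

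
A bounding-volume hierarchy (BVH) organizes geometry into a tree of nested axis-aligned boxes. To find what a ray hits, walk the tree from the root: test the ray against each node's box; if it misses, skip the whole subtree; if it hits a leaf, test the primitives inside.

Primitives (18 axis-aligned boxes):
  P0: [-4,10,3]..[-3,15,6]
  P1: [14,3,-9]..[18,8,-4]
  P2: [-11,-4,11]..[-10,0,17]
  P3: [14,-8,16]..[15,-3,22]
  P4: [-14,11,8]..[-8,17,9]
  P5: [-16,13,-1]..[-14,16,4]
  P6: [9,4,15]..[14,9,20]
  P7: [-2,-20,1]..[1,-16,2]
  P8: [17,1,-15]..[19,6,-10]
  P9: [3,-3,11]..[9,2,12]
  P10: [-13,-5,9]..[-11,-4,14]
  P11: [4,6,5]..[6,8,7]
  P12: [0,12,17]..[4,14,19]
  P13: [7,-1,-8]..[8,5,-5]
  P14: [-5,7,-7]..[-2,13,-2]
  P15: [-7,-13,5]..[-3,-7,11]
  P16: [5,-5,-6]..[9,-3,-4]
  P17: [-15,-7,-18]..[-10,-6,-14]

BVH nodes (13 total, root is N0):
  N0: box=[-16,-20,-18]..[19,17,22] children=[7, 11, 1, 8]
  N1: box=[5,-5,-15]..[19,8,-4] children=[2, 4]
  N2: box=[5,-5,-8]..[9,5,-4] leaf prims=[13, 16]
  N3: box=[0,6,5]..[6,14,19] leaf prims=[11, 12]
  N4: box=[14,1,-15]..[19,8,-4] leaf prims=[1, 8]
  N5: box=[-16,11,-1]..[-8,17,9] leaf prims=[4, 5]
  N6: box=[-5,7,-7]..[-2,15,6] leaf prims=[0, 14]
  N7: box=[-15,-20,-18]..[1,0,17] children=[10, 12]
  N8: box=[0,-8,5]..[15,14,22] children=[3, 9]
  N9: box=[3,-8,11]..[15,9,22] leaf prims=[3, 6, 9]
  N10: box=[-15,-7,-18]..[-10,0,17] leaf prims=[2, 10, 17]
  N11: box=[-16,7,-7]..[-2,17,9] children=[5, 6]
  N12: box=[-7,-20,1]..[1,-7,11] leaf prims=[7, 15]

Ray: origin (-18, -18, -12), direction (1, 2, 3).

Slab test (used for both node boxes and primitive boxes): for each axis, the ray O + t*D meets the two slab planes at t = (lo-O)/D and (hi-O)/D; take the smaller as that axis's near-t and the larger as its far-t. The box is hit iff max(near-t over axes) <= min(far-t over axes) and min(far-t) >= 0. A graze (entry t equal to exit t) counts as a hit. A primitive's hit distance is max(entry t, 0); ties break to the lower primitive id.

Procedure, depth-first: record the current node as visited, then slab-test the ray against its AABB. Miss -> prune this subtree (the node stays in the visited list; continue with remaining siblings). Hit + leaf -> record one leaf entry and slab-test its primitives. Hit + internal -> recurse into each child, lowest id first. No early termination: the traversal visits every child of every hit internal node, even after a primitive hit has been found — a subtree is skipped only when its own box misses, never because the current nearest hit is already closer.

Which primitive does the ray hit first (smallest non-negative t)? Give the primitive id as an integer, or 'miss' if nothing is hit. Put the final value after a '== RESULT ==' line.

Traverse from the root:
N0 x:[2,37] y:[-1,35/2] z:[-2,34/3] -> hit [2,34/3], descend [1, 7, 8, 11]
  N1 x:[23,37] y:[13/2,13] z:[-1,8/3] -> miss, prune
  N7 x:[3,19] y:[-1,9] z:[-2,29/3] -> hit [3,9], descend [10, 12]
    N10 x:[3,8] y:[11/2,9] z:[-2,29/3] -> hit [11/2,8] leaf, test {P2@t=23/3, P10@t=7, P17(miss)}
    N12 x:[11,19] y:[-1,11/2] z:[13/3,23/3] -> miss, prune
  N8 x:[18,33] y:[5,16] z:[17/3,34/3] -> miss, prune
  N11 x:[2,16] y:[25/2,35/2] z:[5/3,7] -> miss, prune

order=[0, 1, 7, 10, 12, 8, 11]  |boxes|=7  |leaves|=1  hit=P10

== RESULT ==
10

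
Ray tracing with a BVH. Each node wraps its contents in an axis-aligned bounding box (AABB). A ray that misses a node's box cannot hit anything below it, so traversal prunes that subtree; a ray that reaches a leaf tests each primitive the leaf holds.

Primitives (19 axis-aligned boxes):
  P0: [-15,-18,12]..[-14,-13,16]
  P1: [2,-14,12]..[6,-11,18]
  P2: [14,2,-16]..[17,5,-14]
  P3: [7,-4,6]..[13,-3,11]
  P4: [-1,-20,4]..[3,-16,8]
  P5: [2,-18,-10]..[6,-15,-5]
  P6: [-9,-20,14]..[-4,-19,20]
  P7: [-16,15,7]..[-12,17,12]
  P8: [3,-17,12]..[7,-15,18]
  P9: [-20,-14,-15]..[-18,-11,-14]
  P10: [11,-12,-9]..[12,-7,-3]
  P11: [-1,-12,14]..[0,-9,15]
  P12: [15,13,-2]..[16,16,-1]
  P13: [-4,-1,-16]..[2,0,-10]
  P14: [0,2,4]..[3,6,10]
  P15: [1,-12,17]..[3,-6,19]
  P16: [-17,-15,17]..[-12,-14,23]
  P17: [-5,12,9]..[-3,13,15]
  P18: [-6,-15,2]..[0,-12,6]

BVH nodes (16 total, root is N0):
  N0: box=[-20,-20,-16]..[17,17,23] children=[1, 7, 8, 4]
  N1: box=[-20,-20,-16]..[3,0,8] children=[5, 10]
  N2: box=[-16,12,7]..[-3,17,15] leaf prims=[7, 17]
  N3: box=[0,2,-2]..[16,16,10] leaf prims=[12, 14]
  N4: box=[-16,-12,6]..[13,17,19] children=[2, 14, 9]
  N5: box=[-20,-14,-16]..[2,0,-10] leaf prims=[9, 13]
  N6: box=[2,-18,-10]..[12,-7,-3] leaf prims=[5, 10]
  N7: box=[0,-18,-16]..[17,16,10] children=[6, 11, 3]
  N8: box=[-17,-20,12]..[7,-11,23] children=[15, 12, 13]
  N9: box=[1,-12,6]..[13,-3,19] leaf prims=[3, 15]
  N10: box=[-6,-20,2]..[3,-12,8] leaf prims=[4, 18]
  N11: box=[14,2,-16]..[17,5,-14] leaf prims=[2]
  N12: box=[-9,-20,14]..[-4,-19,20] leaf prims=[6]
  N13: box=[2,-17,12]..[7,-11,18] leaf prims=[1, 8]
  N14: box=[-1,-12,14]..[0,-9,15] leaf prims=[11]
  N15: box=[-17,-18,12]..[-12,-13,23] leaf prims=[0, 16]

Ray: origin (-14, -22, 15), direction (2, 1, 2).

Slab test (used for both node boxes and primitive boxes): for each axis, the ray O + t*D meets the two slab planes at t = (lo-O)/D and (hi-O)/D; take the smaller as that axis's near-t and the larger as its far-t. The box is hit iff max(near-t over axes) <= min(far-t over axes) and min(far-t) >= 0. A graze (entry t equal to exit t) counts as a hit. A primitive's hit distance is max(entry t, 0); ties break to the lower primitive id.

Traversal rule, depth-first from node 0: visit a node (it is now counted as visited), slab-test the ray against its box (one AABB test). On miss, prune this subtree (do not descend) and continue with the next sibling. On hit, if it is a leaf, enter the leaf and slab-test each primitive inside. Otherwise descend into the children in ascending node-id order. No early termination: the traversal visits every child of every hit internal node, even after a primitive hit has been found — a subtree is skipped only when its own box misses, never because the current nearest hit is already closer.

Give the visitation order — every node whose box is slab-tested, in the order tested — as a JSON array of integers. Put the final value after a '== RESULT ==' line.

Traverse from the root:
N0 x:[-3,31/2] y:[2,39] z:[-31/2,4] -> hit [2,4], descend [1, 4, 7, 8]
  N1 x:[-3,17/2] y:[2,22] z:[-31/2,-7/2] -> miss, prune
  N4 x:[-1,27/2] y:[10,39] z:[-9/2,2] -> miss, prune
  N7 x:[7,31/2] y:[4,38] z:[-31/2,-5/2] -> miss, prune
  N8 x:[-3/2,21/2] y:[2,11] z:[-3/2,4] -> hit [2,4], descend [12, 13, 15]
    N12 x:[5/2,5] y:[2,3] z:[-1/2,5/2] -> hit [5/2,5/2] leaf, test {P6@t=5/2}
    N13 x:[8,21/2] y:[5,11] z:[-3/2,3/2] -> miss, prune
    N15 x:[-3/2,1] y:[4,9] z:[-3/2,4] -> miss, prune

Summary -> nodes [0, 1, 4, 7, 8, 12, 13, 15]; box-tests=8; leaf-entries=1; first=P6

== RESULT ==
[0, 1, 4, 7, 8, 12, 13, 15]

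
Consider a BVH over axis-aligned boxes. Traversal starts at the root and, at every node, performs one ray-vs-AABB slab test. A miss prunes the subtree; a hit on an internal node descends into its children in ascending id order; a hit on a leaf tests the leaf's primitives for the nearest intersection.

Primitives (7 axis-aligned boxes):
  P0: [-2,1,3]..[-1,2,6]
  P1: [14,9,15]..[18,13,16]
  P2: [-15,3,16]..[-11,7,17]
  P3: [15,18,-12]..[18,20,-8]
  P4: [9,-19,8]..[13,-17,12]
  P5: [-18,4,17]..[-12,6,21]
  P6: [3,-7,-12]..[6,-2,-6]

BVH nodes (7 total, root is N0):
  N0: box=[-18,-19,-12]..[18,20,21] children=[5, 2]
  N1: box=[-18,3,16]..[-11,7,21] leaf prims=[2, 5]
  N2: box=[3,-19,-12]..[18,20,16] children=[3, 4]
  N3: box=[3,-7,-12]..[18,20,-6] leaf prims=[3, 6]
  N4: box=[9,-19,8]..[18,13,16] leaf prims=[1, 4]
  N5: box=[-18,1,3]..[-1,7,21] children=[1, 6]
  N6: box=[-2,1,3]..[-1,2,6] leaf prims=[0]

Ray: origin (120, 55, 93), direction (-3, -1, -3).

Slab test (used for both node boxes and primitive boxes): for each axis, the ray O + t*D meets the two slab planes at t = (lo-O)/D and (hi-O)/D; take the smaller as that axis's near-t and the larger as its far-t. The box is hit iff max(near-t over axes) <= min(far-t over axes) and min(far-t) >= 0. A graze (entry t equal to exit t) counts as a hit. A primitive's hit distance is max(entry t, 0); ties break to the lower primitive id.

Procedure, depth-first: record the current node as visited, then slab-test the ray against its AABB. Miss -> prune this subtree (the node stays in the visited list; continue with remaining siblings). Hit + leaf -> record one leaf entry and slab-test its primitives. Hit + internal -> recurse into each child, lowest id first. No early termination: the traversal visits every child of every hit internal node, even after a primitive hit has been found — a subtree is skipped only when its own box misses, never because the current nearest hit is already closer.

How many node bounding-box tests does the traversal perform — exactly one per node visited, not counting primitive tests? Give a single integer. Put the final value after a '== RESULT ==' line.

Trace the traversal:
N0 x:[34,46] y:[35,74] z:[24,35] -> hit [35,35], descend [2, 5]
  N2 x:[34,39] y:[35,74] z:[77/3,35] -> hit [35,35], descend [3, 4]
    N3 x:[34,39] y:[35,62] z:[33,35] -> hit [35,35] leaf, test {P3@t=35, P6(miss)}
    N4 x:[34,37] y:[42,74] z:[77/3,85/3] -> miss, prune
  N5 x:[121/3,46] y:[48,54] z:[24,30] -> miss, prune

order=[0, 2, 3, 4, 5]  |boxes|=5  |leaves|=1  hit=P3

== RESULT ==
5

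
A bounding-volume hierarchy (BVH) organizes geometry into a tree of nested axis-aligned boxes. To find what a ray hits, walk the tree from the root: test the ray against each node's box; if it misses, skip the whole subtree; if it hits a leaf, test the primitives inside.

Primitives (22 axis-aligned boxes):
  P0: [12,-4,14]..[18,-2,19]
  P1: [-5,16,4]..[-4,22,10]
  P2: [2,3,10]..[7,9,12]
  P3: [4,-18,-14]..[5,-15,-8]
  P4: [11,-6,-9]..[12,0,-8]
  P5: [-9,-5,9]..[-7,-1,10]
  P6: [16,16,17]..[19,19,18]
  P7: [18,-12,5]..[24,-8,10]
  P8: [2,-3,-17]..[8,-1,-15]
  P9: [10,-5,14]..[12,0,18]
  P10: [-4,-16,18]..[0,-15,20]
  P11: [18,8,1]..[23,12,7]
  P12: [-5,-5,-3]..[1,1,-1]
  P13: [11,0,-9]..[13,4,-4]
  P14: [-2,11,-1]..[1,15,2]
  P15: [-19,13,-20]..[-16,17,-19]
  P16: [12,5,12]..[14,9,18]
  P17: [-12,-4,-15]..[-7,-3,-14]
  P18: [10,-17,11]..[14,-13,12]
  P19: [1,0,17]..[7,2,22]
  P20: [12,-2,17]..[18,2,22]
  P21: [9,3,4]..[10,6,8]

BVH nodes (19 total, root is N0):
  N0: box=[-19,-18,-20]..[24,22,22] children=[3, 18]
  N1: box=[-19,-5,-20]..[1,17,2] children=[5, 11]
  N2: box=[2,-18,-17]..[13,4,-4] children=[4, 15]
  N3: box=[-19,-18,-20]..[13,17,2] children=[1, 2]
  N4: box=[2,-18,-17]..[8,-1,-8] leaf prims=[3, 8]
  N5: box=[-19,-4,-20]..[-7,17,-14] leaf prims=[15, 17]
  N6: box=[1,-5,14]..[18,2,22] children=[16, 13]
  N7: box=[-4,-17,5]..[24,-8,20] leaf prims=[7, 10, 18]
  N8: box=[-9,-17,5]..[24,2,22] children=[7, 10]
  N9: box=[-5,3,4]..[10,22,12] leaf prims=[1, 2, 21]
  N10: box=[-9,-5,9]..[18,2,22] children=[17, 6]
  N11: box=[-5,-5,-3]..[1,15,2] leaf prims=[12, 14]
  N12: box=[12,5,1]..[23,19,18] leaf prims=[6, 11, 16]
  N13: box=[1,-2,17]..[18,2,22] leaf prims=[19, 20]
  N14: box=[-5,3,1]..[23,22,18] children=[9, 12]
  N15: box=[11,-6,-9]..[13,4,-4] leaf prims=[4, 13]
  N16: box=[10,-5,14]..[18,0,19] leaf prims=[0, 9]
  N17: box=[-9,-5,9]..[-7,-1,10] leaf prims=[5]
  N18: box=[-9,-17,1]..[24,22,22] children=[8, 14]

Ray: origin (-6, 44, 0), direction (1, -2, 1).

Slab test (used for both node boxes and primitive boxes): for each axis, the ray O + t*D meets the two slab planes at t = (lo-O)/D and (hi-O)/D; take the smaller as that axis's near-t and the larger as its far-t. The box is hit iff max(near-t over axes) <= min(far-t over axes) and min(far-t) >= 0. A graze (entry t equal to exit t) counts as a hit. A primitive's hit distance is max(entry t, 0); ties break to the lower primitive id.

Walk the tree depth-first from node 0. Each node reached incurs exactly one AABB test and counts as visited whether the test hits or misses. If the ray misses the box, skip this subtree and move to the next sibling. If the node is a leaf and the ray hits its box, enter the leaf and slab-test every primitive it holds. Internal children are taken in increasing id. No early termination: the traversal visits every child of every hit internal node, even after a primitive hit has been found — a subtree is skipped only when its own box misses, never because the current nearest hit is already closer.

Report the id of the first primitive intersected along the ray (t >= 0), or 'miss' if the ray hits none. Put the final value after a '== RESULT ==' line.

Trace the traversal:
N0 x:[-13,30] y:[11,31] z:[-20,22] -> hit [11,22], descend [3, 18]
  N3 x:[-13,19] y:[27/2,31] z:[-20,2] -> miss, prune
  N18 x:[-3,30] y:[11,61/2] z:[1,22] -> hit [11,22], descend [8, 14]
    N8 x:[-3,30] y:[21,61/2] z:[5,22] -> hit [21,22], descend [7, 10]
      N7 x:[2,30] y:[26,61/2] z:[5,20] -> miss, prune
      N10 x:[-3,24] y:[21,49/2] z:[9,22] -> hit [21,22], descend [6, 17]
        N6 x:[7,24] y:[21,49/2] z:[14,22] -> hit [21,22], descend [13, 16]
          N13 x:[7,24] y:[21,23] z:[17,22] -> hit [21,22] leaf, test {P19(miss), P20@t=21}
          N16 x:[16,24] y:[22,49/2] z:[14,19] -> miss, prune
        N17 x:[-3,-1] y:[45/2,49/2] z:[9,10] -> miss, prune
    N14 x:[1,29] y:[11,41/2] z:[1,18] -> hit [11,18], descend [9, 12]
      N9 x:[1,16] y:[11,41/2] z:[4,12] -> hit [11,12] leaf, test {P1(miss), P2(miss), P21(miss)}
      N12 x:[18,29] y:[25/2,39/2] z:[1,18] -> hit [18,18] leaf, test {P6(miss), P11(miss), P16@t=18}

order=[0, 3, 18, 8, 7, 10, 6, 13, 16, 17, 14, 9, 12]  |boxes|=13  |leaves|=3  hit=P16

== RESULT ==
16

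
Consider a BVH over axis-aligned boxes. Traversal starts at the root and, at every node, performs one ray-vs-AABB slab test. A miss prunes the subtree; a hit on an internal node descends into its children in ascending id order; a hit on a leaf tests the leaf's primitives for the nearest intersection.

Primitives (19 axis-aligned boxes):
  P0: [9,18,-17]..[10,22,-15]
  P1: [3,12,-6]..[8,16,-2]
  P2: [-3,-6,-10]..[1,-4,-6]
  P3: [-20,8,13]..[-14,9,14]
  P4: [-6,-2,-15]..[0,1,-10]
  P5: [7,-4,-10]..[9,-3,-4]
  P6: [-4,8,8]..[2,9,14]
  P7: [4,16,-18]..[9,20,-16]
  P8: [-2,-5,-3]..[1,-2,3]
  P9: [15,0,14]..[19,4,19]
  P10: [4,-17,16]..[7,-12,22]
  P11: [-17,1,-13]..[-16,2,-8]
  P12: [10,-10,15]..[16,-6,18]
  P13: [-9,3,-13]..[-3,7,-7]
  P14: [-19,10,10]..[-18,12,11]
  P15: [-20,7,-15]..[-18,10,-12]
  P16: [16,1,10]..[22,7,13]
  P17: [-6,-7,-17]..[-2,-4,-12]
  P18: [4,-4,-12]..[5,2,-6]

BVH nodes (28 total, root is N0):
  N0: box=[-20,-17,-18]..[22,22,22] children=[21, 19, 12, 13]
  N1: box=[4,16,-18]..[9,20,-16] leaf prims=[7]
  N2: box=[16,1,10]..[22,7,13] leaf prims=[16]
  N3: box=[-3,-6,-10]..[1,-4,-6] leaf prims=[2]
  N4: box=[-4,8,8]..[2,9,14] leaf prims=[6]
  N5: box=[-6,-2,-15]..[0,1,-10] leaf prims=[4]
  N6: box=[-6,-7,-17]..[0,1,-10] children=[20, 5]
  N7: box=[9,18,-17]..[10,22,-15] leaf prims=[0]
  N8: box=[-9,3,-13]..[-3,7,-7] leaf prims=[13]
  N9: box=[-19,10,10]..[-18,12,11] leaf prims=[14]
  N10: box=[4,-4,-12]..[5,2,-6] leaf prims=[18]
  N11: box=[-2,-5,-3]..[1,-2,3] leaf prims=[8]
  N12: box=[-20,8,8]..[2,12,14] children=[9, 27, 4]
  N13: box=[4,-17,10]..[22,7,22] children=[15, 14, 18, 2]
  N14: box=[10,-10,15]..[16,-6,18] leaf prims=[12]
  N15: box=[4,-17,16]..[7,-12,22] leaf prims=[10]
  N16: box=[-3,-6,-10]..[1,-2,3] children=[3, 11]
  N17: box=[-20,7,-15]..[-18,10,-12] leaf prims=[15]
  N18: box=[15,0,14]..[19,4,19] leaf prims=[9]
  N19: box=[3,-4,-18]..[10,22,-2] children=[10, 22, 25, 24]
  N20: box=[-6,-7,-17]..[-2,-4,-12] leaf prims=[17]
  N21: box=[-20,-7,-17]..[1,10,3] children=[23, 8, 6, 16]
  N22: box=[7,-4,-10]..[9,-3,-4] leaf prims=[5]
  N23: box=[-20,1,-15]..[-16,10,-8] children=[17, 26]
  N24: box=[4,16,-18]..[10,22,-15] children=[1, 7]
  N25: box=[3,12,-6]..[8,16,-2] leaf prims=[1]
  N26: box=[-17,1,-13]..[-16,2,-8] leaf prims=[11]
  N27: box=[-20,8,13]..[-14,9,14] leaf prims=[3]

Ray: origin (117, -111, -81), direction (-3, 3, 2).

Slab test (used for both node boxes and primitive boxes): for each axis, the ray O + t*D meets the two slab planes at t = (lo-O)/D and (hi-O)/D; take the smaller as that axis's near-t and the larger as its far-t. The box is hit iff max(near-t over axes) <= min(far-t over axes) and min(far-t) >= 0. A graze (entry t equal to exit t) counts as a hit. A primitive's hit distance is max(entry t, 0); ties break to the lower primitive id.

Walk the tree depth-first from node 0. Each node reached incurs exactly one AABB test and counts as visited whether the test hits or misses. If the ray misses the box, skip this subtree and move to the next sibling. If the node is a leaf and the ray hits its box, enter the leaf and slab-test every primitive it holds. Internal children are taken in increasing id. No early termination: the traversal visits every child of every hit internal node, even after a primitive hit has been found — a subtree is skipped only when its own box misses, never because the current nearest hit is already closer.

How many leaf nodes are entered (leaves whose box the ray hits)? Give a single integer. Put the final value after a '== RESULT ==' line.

Walk:
N0 x:[95/3,137/3] y:[94/3,133/3] z:[63/2,103/2] -> hit [95/3,133/3], descend [12, 13, 19, 21]
  N12 x:[115/3,137/3] y:[119/3,41] z:[89/2,95/2] -> miss, prune
  N13 x:[95/3,113/3] y:[94/3,118/3] z:[91/2,103/2] -> miss, prune
  N19 x:[107/3,38] y:[107/3,133/3] z:[63/2,79/2] -> hit [107/3,38], descend [10, 22, 24, 25]
    N10 x:[112/3,113/3] y:[107/3,113/3] z:[69/2,75/2] -> hit [112/3,75/2] leaf, test {P18@t=112/3}
    N22 x:[36,110/3] y:[107/3,36] z:[71/2,77/2] -> hit [36,36] leaf, test {P5@t=36}
    N24 x:[107/3,113/3] y:[127/3,133/3] z:[63/2,33] -> miss, prune
    N25 x:[109/3,38] y:[41,127/3] z:[75/2,79/2] -> miss, prune
  N21 x:[116/3,137/3] y:[104/3,121/3] z:[32,42] -> hit [116/3,121/3], descend [6, 8, 16, 23]
    N6 x:[39,41] y:[104/3,112/3] z:[32,71/2] -> miss, prune
    N8 x:[40,42] y:[38,118/3] z:[34,37] -> miss, prune
    N16 x:[116/3,40] y:[35,109/3] z:[71/2,42] -> miss, prune
    N23 x:[133/3,137/3] y:[112/3,121/3] z:[33,73/2] -> miss, prune

Summary -> nodes [0, 12, 13, 19, 10, 22, 24, 25, 21, 6, 8, 16, 23]; box-tests=13; leaf-entries=2; first=P5

== RESULT ==
2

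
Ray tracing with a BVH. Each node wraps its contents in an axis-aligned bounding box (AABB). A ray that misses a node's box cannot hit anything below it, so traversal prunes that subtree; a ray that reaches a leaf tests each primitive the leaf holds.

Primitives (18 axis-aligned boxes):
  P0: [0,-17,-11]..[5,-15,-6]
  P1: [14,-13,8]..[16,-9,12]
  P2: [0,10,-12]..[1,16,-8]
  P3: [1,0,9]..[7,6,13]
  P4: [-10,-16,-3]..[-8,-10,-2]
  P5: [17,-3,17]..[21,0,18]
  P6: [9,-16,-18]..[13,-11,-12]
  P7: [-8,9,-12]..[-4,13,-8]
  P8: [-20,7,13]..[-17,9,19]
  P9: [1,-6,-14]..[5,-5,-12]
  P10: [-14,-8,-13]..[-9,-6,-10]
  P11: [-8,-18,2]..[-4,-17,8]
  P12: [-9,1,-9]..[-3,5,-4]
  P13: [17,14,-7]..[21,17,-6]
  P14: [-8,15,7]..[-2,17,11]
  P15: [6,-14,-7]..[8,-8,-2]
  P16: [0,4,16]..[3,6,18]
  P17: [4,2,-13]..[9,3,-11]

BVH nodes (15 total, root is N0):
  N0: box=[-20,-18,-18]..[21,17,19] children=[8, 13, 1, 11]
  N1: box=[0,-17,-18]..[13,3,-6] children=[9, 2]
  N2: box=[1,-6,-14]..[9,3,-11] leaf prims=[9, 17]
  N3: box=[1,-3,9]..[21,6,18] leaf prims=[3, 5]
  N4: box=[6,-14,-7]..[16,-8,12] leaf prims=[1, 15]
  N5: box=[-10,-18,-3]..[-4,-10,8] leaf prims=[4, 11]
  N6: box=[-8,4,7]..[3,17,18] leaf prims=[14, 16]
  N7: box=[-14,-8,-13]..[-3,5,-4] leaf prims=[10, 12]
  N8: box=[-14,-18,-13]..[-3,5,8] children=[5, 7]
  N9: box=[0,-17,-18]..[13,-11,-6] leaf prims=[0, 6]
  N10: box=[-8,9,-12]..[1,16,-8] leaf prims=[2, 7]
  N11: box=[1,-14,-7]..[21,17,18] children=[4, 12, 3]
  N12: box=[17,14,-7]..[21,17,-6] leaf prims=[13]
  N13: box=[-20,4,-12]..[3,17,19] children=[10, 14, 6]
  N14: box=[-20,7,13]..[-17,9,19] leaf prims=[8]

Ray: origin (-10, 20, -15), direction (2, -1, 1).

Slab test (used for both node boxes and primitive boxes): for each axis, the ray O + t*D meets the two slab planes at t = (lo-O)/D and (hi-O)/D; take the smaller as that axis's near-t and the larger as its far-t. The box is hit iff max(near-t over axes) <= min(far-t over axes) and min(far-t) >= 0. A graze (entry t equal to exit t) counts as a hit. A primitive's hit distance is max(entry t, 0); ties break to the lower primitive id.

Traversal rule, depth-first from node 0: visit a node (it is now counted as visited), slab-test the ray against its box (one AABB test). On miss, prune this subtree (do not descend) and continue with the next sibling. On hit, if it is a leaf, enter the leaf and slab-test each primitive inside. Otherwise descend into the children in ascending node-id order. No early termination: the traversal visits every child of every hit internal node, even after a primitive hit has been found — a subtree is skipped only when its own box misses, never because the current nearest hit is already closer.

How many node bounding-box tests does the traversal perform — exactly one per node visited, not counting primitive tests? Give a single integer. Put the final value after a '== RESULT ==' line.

Walk:
N0 x:[-5,31/2] y:[3,38] z:[-3,34] -> hit [3,31/2], descend [1, 8, 11, 13]
  N1 x:[5,23/2] y:[17,37] z:[-3,9] -> miss, prune
  N8 x:[-2,7/2] y:[15,38] z:[2,23] -> miss, prune
  N11 x:[11/2,31/2] y:[3,34] z:[8,33] -> hit [8,31/2], descend [3, 4, 12]
    N3 x:[11/2,31/2] y:[14,23] z:[24,33] -> miss, prune
    N4 x:[8,13] y:[28,34] z:[8,27] -> miss, prune
    N12 x:[27/2,31/2] y:[3,6] z:[8,9] -> miss, prune
  N13 x:[-5,13/2] y:[3,16] z:[3,34] -> hit [3,13/2], descend [6, 10, 14]
    N6 x:[1,13/2] y:[3,16] z:[22,33] -> miss, prune
    N10 x:[1,11/2] y:[4,11] z:[3,7] -> hit [4,11/2] leaf, test {P2@t=5, P7(miss)}
    N14 x:[-5,-7/2] y:[11,13] z:[28,34] -> miss, prune

Visited [0, 1, 8, 11, 3, 4, 12, 13, 6, 10, 14]. Tests: 11 box, 1 leaf. Nearest: P2.

== RESULT ==
11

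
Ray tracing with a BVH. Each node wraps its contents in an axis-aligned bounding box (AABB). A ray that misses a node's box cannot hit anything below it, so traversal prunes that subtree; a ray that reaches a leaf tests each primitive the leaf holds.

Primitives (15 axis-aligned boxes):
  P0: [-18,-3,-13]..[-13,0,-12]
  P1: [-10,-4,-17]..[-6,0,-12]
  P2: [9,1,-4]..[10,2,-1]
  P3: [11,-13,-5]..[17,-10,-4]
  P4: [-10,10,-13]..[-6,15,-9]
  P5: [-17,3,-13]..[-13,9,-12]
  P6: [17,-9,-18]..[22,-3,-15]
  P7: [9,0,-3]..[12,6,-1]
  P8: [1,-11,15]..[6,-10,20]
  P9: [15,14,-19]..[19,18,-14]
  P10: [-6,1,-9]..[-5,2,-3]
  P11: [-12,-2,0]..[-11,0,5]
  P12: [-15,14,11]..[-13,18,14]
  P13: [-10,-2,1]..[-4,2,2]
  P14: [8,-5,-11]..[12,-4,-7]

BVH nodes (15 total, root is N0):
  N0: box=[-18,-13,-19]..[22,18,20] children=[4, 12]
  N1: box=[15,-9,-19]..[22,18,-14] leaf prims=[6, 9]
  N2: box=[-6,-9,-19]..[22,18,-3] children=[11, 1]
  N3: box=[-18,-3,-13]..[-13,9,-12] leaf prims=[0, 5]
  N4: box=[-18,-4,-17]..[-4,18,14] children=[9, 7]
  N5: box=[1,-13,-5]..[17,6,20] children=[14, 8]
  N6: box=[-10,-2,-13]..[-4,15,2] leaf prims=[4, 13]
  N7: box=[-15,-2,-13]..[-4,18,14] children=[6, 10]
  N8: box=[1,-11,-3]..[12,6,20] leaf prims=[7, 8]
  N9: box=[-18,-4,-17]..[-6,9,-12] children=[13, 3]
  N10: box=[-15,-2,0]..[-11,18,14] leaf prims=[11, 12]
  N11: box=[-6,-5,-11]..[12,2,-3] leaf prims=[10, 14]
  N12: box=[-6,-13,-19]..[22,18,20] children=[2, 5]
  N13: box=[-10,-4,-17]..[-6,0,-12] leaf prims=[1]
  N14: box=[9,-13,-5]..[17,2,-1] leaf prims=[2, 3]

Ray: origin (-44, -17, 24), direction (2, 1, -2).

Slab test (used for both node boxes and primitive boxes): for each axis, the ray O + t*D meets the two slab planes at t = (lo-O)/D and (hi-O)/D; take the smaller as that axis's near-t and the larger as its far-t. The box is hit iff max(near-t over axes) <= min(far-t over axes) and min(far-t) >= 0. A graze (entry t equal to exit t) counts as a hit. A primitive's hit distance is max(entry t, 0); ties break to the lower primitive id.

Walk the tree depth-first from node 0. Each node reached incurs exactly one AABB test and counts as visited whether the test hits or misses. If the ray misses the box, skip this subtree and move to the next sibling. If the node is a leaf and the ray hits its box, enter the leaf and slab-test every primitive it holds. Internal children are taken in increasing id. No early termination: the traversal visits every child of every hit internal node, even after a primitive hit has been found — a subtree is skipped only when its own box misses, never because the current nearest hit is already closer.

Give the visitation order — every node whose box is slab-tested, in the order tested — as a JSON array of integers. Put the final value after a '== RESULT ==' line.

Traverse from the root:
N0 x:[13,33] y:[4,35] z:[2,43/2] -> hit [13,43/2], descend [4, 12]
  N4 x:[13,20] y:[13,35] z:[5,41/2] -> hit [13,20], descend [7, 9]
    N7 x:[29/2,20] y:[15,35] z:[5,37/2] -> hit [15,37/2], descend [6, 10]
      N6 x:[17,20] y:[15,32] z:[11,37/2] -> hit [17,37/2] leaf, test {P4(miss), P13(miss)}
      N10 x:[29/2,33/2] y:[15,35] z:[5,12] -> miss, prune
    N9 x:[13,19] y:[13,26] z:[18,41/2] -> hit [18,19], descend [3, 13]
      N3 x:[13,31/2] y:[14,26] z:[18,37/2] -> miss, prune
      N13 x:[17,19] y:[13,17] z:[18,41/2] -> miss, prune
  N12 x:[19,33] y:[4,35] z:[2,43/2] -> hit [19,43/2], descend [2, 5]
    N2 x:[19,33] y:[8,35] z:[27/2,43/2] -> hit [19,43/2], descend [1, 11]
      N1 x:[59/2,33] y:[8,35] z:[19,43/2] -> miss, prune
      N11 x:[19,28] y:[12,19] z:[27/2,35/2] -> miss, prune
    N5 x:[45/2,61/2] y:[4,23] z:[2,29/2] -> miss, prune

Visited [0, 4, 7, 6, 10, 9, 3, 13, 12, 2, 1, 11, 5]. Tests: 13 box, 1 leaf. Nearest: miss.

== RESULT ==
[0, 4, 7, 6, 10, 9, 3, 13, 12, 2, 1, 11, 5]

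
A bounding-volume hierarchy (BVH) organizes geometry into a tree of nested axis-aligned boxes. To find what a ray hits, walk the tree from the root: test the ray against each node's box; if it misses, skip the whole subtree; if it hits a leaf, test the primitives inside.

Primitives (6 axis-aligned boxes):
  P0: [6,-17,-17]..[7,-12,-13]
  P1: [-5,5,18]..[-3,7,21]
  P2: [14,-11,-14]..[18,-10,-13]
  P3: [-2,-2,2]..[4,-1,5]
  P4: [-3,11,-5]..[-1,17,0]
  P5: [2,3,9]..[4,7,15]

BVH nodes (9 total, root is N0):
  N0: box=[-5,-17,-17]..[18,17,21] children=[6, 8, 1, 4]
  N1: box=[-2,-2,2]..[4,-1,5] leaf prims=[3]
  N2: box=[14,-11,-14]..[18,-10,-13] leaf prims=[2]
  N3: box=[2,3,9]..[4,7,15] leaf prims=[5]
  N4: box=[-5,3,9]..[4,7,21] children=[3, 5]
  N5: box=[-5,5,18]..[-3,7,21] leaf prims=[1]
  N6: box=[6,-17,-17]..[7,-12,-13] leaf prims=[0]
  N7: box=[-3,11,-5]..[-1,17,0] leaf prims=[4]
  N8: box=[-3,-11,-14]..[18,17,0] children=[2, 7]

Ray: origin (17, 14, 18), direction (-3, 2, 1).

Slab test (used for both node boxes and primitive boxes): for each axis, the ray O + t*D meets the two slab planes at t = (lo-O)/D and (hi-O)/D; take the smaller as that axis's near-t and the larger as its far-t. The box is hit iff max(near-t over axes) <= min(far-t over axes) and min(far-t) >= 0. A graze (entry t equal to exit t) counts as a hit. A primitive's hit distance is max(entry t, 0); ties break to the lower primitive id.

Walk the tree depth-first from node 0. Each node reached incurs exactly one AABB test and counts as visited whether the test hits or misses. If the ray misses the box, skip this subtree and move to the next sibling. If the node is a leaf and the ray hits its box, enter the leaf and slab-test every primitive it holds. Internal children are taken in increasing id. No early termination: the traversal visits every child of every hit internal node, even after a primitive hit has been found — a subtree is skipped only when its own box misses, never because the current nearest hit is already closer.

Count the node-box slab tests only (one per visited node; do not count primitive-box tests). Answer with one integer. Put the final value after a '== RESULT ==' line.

Walk:
N0 x:[-1/3,22/3] y:[-31/2,3/2] z:[-35,3] -> hit [-1/3,3/2], descend [1, 4, 6, 8]
  N1 x:[13/3,19/3] y:[-8,-15/2] z:[-16,-13] -> miss, prune
  N4 x:[13/3,22/3] y:[-11/2,-7/2] z:[-9,3] -> miss, prune
  N6 x:[10/3,11/3] y:[-31/2,-13] z:[-35,-31] -> miss, prune
  N8 x:[-1/3,20/3] y:[-25/2,3/2] z:[-32,-18] -> miss, prune

Visited [0, 1, 4, 6, 8]. Tests: 5 box, 0 leaf. Nearest: miss.

== RESULT ==
5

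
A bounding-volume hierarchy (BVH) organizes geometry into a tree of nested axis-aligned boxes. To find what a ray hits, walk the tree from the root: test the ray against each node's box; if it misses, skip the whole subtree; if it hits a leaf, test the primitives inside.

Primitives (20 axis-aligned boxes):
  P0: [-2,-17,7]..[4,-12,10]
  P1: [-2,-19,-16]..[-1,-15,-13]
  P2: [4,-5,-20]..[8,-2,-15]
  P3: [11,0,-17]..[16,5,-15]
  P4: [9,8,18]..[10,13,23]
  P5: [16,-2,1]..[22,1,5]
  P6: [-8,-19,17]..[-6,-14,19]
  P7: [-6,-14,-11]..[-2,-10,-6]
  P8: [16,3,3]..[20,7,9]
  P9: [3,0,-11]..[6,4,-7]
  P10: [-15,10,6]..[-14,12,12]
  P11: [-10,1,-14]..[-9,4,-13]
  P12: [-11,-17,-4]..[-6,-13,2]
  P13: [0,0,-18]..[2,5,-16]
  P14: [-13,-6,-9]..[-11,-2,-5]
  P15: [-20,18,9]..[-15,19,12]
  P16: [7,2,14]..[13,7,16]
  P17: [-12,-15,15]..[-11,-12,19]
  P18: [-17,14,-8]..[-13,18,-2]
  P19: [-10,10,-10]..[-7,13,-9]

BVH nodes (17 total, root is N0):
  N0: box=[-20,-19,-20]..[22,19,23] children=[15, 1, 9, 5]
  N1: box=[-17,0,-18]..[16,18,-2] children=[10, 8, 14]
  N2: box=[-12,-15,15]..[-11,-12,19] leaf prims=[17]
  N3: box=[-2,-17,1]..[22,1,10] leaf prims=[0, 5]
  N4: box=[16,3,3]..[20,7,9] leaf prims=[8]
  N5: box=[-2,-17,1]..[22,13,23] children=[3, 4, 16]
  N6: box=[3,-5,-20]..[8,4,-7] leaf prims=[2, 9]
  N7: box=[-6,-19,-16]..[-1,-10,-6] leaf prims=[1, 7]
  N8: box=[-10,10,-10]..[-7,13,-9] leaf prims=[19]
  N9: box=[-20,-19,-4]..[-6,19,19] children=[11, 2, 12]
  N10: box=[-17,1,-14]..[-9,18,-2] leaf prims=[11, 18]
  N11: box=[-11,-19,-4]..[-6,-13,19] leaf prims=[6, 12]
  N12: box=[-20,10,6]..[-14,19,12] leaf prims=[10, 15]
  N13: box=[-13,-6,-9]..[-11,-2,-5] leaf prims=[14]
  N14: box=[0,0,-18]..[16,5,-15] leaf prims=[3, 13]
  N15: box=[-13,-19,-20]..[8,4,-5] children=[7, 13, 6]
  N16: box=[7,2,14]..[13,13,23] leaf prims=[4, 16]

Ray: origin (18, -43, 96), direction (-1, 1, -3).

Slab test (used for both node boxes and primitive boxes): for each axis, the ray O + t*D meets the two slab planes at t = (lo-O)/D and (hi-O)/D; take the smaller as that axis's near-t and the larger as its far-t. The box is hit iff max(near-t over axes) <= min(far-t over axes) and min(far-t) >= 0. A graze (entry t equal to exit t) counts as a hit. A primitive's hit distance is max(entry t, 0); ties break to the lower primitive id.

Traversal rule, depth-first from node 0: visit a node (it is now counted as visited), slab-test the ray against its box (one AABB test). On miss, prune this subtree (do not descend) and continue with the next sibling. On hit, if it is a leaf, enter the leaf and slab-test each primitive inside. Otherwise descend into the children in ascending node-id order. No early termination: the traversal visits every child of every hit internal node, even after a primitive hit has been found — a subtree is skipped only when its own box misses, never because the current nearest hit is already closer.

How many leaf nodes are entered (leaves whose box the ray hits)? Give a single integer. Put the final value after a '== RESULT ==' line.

Traverse from the root:
N0 x:[-4,38] y:[24,62] z:[73/3,116/3] -> hit [73/3,38], descend [1, 5, 9, 15]
  N1 x:[2,35] y:[43,61] z:[98/3,38] -> miss, prune
  N5 x:[-4,20] y:[26,56] z:[73/3,95/3] -> miss, prune
  N9 x:[24,38] y:[24,62] z:[77/3,100/3] -> hit [77/3,100/3], descend [2, 11, 12]
    N2 x:[29,30] y:[28,31] z:[77/3,27] -> miss, prune
    N11 x:[24,29] y:[24,30] z:[77/3,100/3] -> hit [77/3,29] leaf, test {P6@t=77/3, P12(miss)}
    N12 x:[32,38] y:[53,62] z:[28,30] -> miss, prune
  N15 x:[10,31] y:[24,47] z:[101/3,116/3] -> miss, prune

order=[0, 1, 5, 9, 2, 11, 12, 15]  |boxes|=8  |leaves|=1  hit=P6

== RESULT ==
1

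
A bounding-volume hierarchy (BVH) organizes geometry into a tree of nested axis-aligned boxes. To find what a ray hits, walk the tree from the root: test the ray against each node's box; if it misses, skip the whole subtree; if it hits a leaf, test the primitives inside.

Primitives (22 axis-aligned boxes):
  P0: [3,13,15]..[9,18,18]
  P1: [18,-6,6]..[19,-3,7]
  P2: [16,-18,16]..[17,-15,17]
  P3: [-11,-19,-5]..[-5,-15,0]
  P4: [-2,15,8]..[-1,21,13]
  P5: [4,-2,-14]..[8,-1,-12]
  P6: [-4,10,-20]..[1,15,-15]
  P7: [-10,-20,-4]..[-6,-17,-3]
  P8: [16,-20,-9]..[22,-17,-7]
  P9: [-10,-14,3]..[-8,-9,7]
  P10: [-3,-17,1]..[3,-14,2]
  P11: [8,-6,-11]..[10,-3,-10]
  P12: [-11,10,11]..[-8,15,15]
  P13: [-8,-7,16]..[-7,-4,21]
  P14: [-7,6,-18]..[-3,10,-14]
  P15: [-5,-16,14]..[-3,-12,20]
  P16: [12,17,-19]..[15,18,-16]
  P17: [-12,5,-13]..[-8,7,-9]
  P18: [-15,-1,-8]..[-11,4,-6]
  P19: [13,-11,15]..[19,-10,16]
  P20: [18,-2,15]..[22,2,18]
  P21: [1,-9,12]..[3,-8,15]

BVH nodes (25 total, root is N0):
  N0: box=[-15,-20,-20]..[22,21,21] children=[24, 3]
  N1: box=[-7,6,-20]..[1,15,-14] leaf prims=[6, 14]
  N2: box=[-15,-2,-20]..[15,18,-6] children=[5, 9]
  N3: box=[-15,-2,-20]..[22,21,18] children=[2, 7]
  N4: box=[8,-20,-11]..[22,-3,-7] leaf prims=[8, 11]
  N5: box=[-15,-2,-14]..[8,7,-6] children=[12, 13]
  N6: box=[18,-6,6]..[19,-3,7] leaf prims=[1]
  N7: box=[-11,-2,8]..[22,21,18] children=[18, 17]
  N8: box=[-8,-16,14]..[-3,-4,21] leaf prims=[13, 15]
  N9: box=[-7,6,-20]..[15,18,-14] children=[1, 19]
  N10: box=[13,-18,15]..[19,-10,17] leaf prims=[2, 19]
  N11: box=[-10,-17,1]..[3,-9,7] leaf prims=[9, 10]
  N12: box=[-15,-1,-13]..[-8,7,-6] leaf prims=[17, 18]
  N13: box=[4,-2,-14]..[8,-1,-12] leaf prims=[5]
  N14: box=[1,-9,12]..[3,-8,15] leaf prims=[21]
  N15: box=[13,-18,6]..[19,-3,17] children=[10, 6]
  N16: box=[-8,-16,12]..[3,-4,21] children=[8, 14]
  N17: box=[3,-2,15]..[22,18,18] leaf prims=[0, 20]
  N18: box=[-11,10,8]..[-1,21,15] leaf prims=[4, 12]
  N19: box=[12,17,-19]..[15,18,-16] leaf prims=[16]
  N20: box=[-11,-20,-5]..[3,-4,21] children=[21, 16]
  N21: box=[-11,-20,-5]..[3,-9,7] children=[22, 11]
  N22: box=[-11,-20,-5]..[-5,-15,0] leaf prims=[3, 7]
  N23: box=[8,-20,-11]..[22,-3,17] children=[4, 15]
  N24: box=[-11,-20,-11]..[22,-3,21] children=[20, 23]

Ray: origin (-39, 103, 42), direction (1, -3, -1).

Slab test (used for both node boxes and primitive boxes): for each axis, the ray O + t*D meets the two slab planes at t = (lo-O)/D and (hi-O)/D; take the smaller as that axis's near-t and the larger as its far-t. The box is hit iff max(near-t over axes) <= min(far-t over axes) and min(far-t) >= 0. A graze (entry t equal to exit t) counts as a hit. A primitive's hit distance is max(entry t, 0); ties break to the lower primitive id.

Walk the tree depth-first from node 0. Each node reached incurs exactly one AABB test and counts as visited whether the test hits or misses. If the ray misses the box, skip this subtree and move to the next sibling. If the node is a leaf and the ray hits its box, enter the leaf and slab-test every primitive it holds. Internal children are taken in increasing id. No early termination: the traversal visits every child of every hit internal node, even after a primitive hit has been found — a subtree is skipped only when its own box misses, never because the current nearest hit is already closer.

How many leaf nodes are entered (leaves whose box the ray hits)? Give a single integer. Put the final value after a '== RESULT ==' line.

Traverse from the root:
N0 x:[24,61] y:[82/3,41] z:[21,62] -> hit [82/3,41], descend [3, 24]
  N3 x:[24,61] y:[82/3,35] z:[24,62] -> hit [82/3,35], descend [2, 7]
    N2 x:[24,54] y:[85/3,35] z:[48,62] -> miss, prune
    N7 x:[28,61] y:[82/3,35] z:[24,34] -> hit [28,34], descend [17, 18]
      N17 x:[42,61] y:[85/3,35] z:[24,27] -> miss, prune
      N18 x:[28,38] y:[82/3,31] z:[27,34] -> hit [28,31] leaf, test {P4(miss), P12@t=88/3}
  N24 x:[28,61] y:[106/3,41] z:[21,53] -> hit [106/3,41], descend [20, 23]
    N20 x:[28,42] y:[107/3,41] z:[21,47] -> hit [107/3,41], descend [16, 21]
      N16 x:[31,42] y:[107/3,119/3] z:[21,30] -> miss, prune
      N21 x:[28,42] y:[112/3,41] z:[35,47] -> hit [112/3,41], descend [11, 22]
        N11 x:[29,42] y:[112/3,40] z:[35,41] -> hit [112/3,40] leaf, test {P9(miss), P10@t=40}
        N22 x:[28,34] y:[118/3,41] z:[42,47] -> miss, prune
    N23 x:[47,61] y:[106/3,41] z:[25,53] -> miss, prune

13 AABB tests over nodes [0, 3, 2, 7, 17, 18, 24, 20, 16, 21, 11, 22, 23]; 2 leaves entered; closest P12.

== RESULT ==
2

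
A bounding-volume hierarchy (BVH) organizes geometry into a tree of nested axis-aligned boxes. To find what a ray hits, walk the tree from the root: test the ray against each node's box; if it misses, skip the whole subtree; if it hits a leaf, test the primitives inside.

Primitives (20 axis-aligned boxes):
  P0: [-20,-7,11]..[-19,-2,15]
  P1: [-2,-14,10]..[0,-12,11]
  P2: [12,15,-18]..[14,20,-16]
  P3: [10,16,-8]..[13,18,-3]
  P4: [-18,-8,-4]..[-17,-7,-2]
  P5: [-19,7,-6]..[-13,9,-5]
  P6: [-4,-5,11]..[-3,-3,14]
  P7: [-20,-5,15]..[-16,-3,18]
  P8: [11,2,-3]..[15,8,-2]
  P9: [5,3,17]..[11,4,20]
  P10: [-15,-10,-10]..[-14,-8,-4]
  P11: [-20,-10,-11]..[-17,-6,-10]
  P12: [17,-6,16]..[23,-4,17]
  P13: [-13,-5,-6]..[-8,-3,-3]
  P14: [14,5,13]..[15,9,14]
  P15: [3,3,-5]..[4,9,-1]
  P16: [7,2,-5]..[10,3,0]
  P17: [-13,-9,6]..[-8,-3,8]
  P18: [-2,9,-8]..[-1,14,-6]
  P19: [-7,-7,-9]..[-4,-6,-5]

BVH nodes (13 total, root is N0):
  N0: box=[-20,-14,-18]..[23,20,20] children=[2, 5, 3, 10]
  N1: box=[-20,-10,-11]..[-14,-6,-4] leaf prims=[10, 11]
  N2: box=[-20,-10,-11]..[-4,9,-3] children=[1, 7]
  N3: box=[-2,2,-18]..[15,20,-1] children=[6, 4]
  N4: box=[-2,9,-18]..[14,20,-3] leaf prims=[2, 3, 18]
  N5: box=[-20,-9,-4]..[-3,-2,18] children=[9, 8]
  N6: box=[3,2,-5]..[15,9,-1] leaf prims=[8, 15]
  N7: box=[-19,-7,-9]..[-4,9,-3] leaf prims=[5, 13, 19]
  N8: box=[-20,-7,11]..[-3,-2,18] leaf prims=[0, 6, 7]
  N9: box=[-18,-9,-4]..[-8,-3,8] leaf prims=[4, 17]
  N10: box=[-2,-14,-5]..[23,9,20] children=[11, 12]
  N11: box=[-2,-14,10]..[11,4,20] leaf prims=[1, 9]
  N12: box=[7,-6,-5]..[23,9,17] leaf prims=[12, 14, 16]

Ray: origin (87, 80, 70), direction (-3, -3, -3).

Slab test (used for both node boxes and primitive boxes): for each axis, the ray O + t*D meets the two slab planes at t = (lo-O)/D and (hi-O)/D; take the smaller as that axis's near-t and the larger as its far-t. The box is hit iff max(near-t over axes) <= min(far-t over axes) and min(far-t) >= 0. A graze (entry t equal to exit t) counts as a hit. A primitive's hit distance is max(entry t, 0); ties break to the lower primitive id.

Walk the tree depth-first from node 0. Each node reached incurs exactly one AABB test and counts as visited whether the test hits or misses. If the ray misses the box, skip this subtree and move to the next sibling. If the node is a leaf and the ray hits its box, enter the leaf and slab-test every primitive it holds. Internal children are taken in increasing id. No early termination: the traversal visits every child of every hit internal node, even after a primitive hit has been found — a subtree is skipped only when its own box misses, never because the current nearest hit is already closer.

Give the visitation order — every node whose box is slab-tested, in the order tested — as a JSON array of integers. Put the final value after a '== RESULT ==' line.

Traverse from the root:
N0 x:[64/3,107/3] y:[20,94/3] z:[50/3,88/3] -> hit [64/3,88/3], descend [2, 3, 5, 10]
  N2 x:[91/3,107/3] y:[71/3,30] z:[73/3,27] -> miss, prune
  N3 x:[24,89/3] y:[20,26] z:[71/3,88/3] -> hit [24,26], descend [4, 6]
    N4 x:[73/3,89/3] y:[20,71/3] z:[73/3,88/3] -> miss, prune
    N6 x:[24,28] y:[71/3,26] z:[71/3,25] -> hit [24,25] leaf, test {P8@t=24, P15(miss)}
  N5 x:[30,107/3] y:[82/3,89/3] z:[52/3,74/3] -> miss, prune
  N10 x:[64/3,89/3] y:[71/3,94/3] z:[50/3,25] -> hit [71/3,25], descend [11, 12]
    N11 x:[76/3,89/3] y:[76/3,94/3] z:[50/3,20] -> miss, prune
    N12 x:[64/3,80/3] y:[71/3,86/3] z:[53/3,25] -> hit [71/3,25] leaf, test {P12(miss), P14(miss), P16(miss)}

Visited [0, 2, 3, 4, 6, 5, 10, 11, 12]. Tests: 9 box, 2 leaf. Nearest: P8.

== RESULT ==
[0, 2, 3, 4, 6, 5, 10, 11, 12]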